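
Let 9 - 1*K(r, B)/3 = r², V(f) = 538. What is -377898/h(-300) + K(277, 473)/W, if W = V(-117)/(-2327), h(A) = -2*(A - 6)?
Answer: 27297755893/27438 ≈ 9.9489e+5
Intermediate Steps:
K(r, B) = 27 - 3*r²
h(A) = 12 - 2*A (h(A) = -2*(-6 + A) = 12 - 2*A)
W = -538/2327 (W = 538/(-2327) = 538*(-1/2327) = -538/2327 ≈ -0.23120)
-377898/h(-300) + K(277, 473)/W = -377898/(12 - 2*(-300)) + (27 - 3*277²)/(-538/2327) = -377898/(12 + 600) + (27 - 3*76729)*(-2327/538) = -377898/612 + (27 - 230187)*(-2327/538) = -377898*1/612 - 230160*(-2327/538) = -62983/102 + 267791160/269 = 27297755893/27438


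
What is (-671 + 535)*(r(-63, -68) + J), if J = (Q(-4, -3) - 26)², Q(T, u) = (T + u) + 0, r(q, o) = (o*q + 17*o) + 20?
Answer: -576232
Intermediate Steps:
r(q, o) = 20 + 17*o + o*q (r(q, o) = (17*o + o*q) + 20 = 20 + 17*o + o*q)
Q(T, u) = T + u
J = 1089 (J = ((-4 - 3) - 26)² = (-7 - 26)² = (-33)² = 1089)
(-671 + 535)*(r(-63, -68) + J) = (-671 + 535)*((20 + 17*(-68) - 68*(-63)) + 1089) = -136*((20 - 1156 + 4284) + 1089) = -136*(3148 + 1089) = -136*4237 = -576232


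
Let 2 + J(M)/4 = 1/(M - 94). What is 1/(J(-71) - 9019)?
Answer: -165/1489459 ≈ -0.00011078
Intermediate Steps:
J(M) = -8 + 4/(-94 + M) (J(M) = -8 + 4/(M - 94) = -8 + 4/(-94 + M))
1/(J(-71) - 9019) = 1/(4*(189 - 2*(-71))/(-94 - 71) - 9019) = 1/(4*(189 + 142)/(-165) - 9019) = 1/(4*(-1/165)*331 - 9019) = 1/(-1324/165 - 9019) = 1/(-1489459/165) = -165/1489459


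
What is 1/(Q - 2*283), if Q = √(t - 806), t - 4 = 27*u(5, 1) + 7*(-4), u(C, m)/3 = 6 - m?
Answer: -566/320781 - 5*I*√17/320781 ≈ -0.0017644 - 6.4267e-5*I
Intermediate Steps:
u(C, m) = 18 - 3*m (u(C, m) = 3*(6 - m) = 18 - 3*m)
t = 381 (t = 4 + (27*(18 - 3*1) + 7*(-4)) = 4 + (27*(18 - 3) - 28) = 4 + (27*15 - 28) = 4 + (405 - 28) = 4 + 377 = 381)
Q = 5*I*√17 (Q = √(381 - 806) = √(-425) = 5*I*√17 ≈ 20.616*I)
1/(Q - 2*283) = 1/(5*I*√17 - 2*283) = 1/(5*I*√17 - 566) = 1/(-566 + 5*I*√17)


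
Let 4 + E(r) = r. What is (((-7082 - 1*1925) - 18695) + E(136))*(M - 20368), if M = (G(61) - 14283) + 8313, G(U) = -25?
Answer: 726827910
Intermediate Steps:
E(r) = -4 + r
M = -5995 (M = (-25 - 14283) + 8313 = -14308 + 8313 = -5995)
(((-7082 - 1*1925) - 18695) + E(136))*(M - 20368) = (((-7082 - 1*1925) - 18695) + (-4 + 136))*(-5995 - 20368) = (((-7082 - 1925) - 18695) + 132)*(-26363) = ((-9007 - 18695) + 132)*(-26363) = (-27702 + 132)*(-26363) = -27570*(-26363) = 726827910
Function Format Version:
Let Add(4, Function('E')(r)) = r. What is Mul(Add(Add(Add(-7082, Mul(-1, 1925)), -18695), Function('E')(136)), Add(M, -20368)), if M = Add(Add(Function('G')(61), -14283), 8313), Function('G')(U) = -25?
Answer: 726827910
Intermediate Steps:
Function('E')(r) = Add(-4, r)
M = -5995 (M = Add(Add(-25, -14283), 8313) = Add(-14308, 8313) = -5995)
Mul(Add(Add(Add(-7082, Mul(-1, 1925)), -18695), Function('E')(136)), Add(M, -20368)) = Mul(Add(Add(Add(-7082, Mul(-1, 1925)), -18695), Add(-4, 136)), Add(-5995, -20368)) = Mul(Add(Add(Add(-7082, -1925), -18695), 132), -26363) = Mul(Add(Add(-9007, -18695), 132), -26363) = Mul(Add(-27702, 132), -26363) = Mul(-27570, -26363) = 726827910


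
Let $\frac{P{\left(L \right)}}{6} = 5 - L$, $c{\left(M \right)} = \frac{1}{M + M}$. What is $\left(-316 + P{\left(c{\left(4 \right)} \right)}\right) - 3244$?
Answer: $- \frac{14123}{4} \approx -3530.8$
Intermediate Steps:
$c{\left(M \right)} = \frac{1}{2 M}$
$P{\left(L \right)} = 30 - 6 L$ ($P{\left(L \right)} = 6 \left(5 - L\right) = 30 - 6 L$)
$\left(-316 + P{\left(c{\left(4 \right)} \right)}\right) - 3244 = \left(-316 + \left(30 - 6 \frac{1}{2 \cdot 4}\right)\right) - 3244 = \left(-316 + \left(30 - 6 \cdot \frac{1}{2} \cdot \frac{1}{4}\right)\right) - 3244 = \left(-316 + \left(30 - \frac{3}{4}\right)\right) - 3244 = \left(-316 + \frac{117}{4}\right) - 3244 = - \frac{1147}{4} - 3244 = - \frac{14123}{4}$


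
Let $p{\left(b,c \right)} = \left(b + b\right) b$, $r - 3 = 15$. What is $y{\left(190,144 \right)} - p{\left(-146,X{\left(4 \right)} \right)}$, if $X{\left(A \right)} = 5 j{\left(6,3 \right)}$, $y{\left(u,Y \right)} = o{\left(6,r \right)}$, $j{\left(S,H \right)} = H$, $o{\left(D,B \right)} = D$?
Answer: $-42626$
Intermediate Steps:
$r = 18$ ($r = 3 + 15 = 18$)
$y{\left(u,Y \right)} = 6$
$X{\left(A \right)} = 15$ ($X{\left(A \right)} = 5 \cdot 3 = 15$)
$p{\left(b,c \right)} = 2 b^{2}$ ($p{\left(b,c \right)} = 2 b b = 2 b^{2}$)
$y{\left(190,144 \right)} - p{\left(-146,X{\left(4 \right)} \right)} = 6 - 2 \left(-146\right)^{2} = 6 - 2 \cdot 21316 = 6 - 42632 = -42626$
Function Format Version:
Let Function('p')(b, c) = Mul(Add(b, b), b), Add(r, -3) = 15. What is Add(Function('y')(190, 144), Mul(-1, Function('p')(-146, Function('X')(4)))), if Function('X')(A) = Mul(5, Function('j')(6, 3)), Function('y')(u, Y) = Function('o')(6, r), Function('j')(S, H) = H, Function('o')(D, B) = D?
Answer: -42626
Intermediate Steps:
r = 18 (r = Add(3, 15) = 18)
Function('y')(u, Y) = 6
Function('X')(A) = 15 (Function('X')(A) = Mul(5, 3) = 15)
Function('p')(b, c) = Mul(2, Pow(b, 2)) (Function('p')(b, c) = Mul(Mul(2, b), b) = Mul(2, Pow(b, 2)))
Add(Function('y')(190, 144), Mul(-1, Function('p')(-146, Function('X')(4)))) = Add(6, Mul(-1, Mul(2, Pow(-146, 2)))) = Add(6, Mul(-1, Mul(2, 21316))) = Add(6, Mul(-1, 42632)) = Add(6, -42632) = -42626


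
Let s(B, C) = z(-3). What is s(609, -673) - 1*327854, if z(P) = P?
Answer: -327857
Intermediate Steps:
s(B, C) = -3
s(609, -673) - 1*327854 = -3 - 1*327854 = -3 - 327854 = -327857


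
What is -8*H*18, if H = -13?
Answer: 1872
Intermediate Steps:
-8*H*18 = -8*(-13)*18 = 104*18 = 1872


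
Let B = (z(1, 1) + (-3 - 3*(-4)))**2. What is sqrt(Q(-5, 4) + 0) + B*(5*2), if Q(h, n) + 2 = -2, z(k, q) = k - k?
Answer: 810 + 2*I ≈ 810.0 + 2.0*I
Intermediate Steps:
z(k, q) = 0
Q(h, n) = -4 (Q(h, n) = -2 - 2 = -4)
B = 81 (B = (0 + (-3 - 3*(-4)))**2 = (0 + (-3 + 12))**2 = (0 + 9)**2 = 9**2 = 81)
sqrt(Q(-5, 4) + 0) + B*(5*2) = sqrt(-4 + 0) + 81*(5*2) = sqrt(-4) + 81*10 = 2*I + 810 = 810 + 2*I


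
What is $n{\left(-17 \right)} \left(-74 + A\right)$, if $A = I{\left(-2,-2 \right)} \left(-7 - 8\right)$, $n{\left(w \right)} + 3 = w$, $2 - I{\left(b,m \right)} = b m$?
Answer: $880$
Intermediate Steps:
$I{\left(b,m \right)} = 2 - b m$
$n{\left(w \right)} = -3 + w$
$A = 30$ ($A = \left(2 - \left(-2\right) \left(-2\right)\right) \left(-7 - 8\right) = \left(2 - 4\right) \left(-15\right) = \left(-2\right) \left(-15\right) = 30$)
$n{\left(-17 \right)} \left(-74 + A\right) = \left(-3 - 17\right) \left(-74 + 30\right) = \left(-20\right) \left(-44\right) = 880$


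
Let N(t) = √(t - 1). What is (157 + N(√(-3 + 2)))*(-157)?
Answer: -24649 - 157*√(-1 + I) ≈ -24720.0 - 172.49*I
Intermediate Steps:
N(t) = √(-1 + t)
(157 + N(√(-3 + 2)))*(-157) = (157 + √(-1 + √(-3 + 2)))*(-157) = (157 + √(-1 + √(-1)))*(-157) = (157 + √(-1 + I))*(-157) = -24649 - 157*√(-1 + I)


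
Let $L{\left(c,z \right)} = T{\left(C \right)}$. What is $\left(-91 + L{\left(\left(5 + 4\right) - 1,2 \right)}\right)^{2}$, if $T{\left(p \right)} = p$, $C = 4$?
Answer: $7569$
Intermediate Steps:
$L{\left(c,z \right)} = 4$
$\left(-91 + L{\left(\left(5 + 4\right) - 1,2 \right)}\right)^{2} = \left(-91 + 4\right)^{2} = \left(-87\right)^{2} = 7569$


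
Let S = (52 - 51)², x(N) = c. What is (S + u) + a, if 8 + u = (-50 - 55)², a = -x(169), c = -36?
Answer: 11054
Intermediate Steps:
x(N) = -36
a = 36 (a = -1*(-36) = 36)
u = 11017 (u = -8 + (-50 - 55)² = -8 + (-105)² = -8 + 11025 = 11017)
S = 1 (S = 1² = 1)
(S + u) + a = (1 + 11017) + 36 = 11018 + 36 = 11054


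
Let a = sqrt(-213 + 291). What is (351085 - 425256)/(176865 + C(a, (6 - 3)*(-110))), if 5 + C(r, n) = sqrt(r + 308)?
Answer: -74171/(176860 + sqrt(308 + sqrt(78))) ≈ -0.41933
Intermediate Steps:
a = sqrt(78) ≈ 8.8318
C(r, n) = -5 + sqrt(308 + r) (C(r, n) = -5 + sqrt(r + 308) = -5 + sqrt(308 + r))
(351085 - 425256)/(176865 + C(a, (6 - 3)*(-110))) = (351085 - 425256)/(176865 + (-5 + sqrt(308 + sqrt(78)))) = -74171/(176860 + sqrt(308 + sqrt(78)))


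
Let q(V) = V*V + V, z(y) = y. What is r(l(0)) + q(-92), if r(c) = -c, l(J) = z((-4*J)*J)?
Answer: 8372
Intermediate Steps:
q(V) = V + V² (q(V) = V² + V = V + V²)
l(J) = -4*J² (l(J) = (-4*J)*J = -4*J²)
r(l(0)) + q(-92) = -(-4)*0² - 92*(1 - 92) = -(-4)*0 - 92*(-91) = -1*0 + 8372 = 0 + 8372 = 8372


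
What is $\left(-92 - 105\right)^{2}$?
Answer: $38809$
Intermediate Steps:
$\left(-92 - 105\right)^{2} = \left(-197\right)^{2} = 38809$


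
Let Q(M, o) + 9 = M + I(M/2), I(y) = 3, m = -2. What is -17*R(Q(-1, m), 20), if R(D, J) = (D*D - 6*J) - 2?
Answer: 1241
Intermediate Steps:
Q(M, o) = -6 + M (Q(M, o) = -9 + (M + 3) = -9 + (3 + M) = -6 + M)
R(D, J) = -2 + D**2 - 6*J (R(D, J) = (D**2 - 6*J) - 2 = -2 + D**2 - 6*J)
-17*R(Q(-1, m), 20) = -17*(-2 + (-6 - 1)**2 - 6*20) = -17*(-2 + (-7)**2 - 120) = -17*(-2 + 49 - 120) = -17*(-73) = 1241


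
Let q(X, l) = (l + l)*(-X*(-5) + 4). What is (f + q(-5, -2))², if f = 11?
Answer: 9025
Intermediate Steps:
q(X, l) = 2*l*(4 + 5*X) (q(X, l) = (2*l)*(5*X + 4) = (2*l)*(4 + 5*X) = 2*l*(4 + 5*X))
(f + q(-5, -2))² = (11 + 2*(-2)*(4 + 5*(-5)))² = (11 + 2*(-2)*(4 - 25))² = (11 + 2*(-2)*(-21))² = (11 + 84)² = 95² = 9025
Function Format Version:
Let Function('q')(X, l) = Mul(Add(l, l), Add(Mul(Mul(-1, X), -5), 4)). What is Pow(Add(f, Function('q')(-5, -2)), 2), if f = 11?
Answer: 9025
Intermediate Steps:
Function('q')(X, l) = Mul(2, l, Add(4, Mul(5, X))) (Function('q')(X, l) = Mul(Mul(2, l), Add(Mul(5, X), 4)) = Mul(Mul(2, l), Add(4, Mul(5, X))) = Mul(2, l, Add(4, Mul(5, X))))
Pow(Add(f, Function('q')(-5, -2)), 2) = Pow(Add(11, Mul(2, -2, Add(4, Mul(5, -5)))), 2) = Pow(Add(11, Mul(2, -2, Add(4, -25))), 2) = Pow(Add(11, Mul(2, -2, -21)), 2) = Pow(Add(11, 84), 2) = Pow(95, 2) = 9025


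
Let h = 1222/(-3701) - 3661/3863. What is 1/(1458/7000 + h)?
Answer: -50039370500/53522328473 ≈ -0.93493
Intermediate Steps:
h = -18269947/14296963 (h = 1222*(-1/3701) - 3661*1/3863 = -1222/3701 - 3661/3863 = -18269947/14296963 ≈ -1.2779)
1/(1458/7000 + h) = 1/(1458/7000 - 18269947/14296963) = 1/(1458*(1/7000) - 18269947/14296963) = 1/(729/3500 - 18269947/14296963) = 1/(-53522328473/50039370500) = -50039370500/53522328473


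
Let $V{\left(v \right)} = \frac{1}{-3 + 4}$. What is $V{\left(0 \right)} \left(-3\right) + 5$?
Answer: $2$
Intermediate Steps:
$V{\left(v \right)} = 1$ ($V{\left(v \right)} = 1^{-1} = 1$)
$V{\left(0 \right)} \left(-3\right) + 5 = 1 \left(-3\right) + 5 = -3 + 5 = 2$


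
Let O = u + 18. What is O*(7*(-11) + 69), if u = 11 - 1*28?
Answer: -8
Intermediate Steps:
u = -17 (u = 11 - 28 = -17)
O = 1 (O = -17 + 18 = 1)
O*(7*(-11) + 69) = 1*(7*(-11) + 69) = 1*(-77 + 69) = 1*(-8) = -8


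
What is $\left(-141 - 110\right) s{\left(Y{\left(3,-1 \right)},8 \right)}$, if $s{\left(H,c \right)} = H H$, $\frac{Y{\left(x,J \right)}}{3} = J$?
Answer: $-2259$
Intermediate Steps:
$Y{\left(x,J \right)} = 3 J$
$s{\left(H,c \right)} = H^{2}$
$\left(-141 - 110\right) s{\left(Y{\left(3,-1 \right)},8 \right)} = \left(-141 - 110\right) \left(3 \left(-1\right)\right)^{2} = - 251 \left(-3\right)^{2} = \left(-251\right) 9 = -2259$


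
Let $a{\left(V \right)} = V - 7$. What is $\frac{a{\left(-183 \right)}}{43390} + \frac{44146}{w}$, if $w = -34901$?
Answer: $- \frac{192212613}{151435439} \approx -1.2693$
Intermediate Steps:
$a{\left(V \right)} = -7 + V$
$\frac{a{\left(-183 \right)}}{43390} + \frac{44146}{w} = \frac{-7 - 183}{43390} + \frac{44146}{-34901} = \left(-190\right) \frac{1}{43390} + 44146 \left(- \frac{1}{34901}\right) = - \frac{19}{4339} - \frac{44146}{34901} = - \frac{192212613}{151435439}$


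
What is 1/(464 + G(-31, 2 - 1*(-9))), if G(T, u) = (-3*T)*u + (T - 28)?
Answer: 1/1428 ≈ 0.00070028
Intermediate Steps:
G(T, u) = -28 + T - 3*T*u (G(T, u) = -3*T*u + (-28 + T) = -28 + T - 3*T*u)
1/(464 + G(-31, 2 - 1*(-9))) = 1/(464 + (-28 - 31 - 3*(-31)*(2 - 1*(-9)))) = 1/(464 + (-28 - 31 - 3*(-31)*(2 + 9))) = 1/(464 + (-28 - 31 - 3*(-31)*11)) = 1/(464 + (-28 - 31 + 1023)) = 1/(464 + 964) = 1/1428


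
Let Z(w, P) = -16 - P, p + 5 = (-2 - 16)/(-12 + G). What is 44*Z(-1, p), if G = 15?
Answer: -220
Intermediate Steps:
p = -11 (p = -5 + (-2 - 16)/(-12 + 15) = -5 - 18/3 = -5 - 18*1/3 = -5 - 6 = -11)
44*Z(-1, p) = 44*(-16 - 1*(-11)) = 44*(-16 + 11) = 44*(-5) = -220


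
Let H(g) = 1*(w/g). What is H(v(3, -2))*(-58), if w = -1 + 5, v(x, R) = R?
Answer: 116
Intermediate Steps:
w = 4
H(g) = 4/g (H(g) = 1*(4/g) = 4/g)
H(v(3, -2))*(-58) = (4/(-2))*(-58) = (4*(-½))*(-58) = -2*(-58) = 116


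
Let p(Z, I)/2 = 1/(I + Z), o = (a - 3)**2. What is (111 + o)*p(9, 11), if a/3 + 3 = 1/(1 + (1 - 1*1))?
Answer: 96/5 ≈ 19.200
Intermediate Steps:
a = -6 (a = -9 + 3/(1 + (1 - 1*1)) = -9 + 3/(1 + (1 - 1)) = -9 + 3/(1 + 0) = -9 + 3/1 = -9 + 3*1 = -9 + 3 = -6)
o = 81 (o = (-6 - 3)**2 = (-9)**2 = 81)
p(Z, I) = 2/(I + Z)
(111 + o)*p(9, 11) = (111 + 81)*(2/(11 + 9)) = 192*(2/20) = 192*(2*(1/20)) = 192*(1/10) = 96/5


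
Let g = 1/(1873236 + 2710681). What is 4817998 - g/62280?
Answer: 1375472666988978479/285486350760 ≈ 4.8180e+6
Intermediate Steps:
g = 1/4583917 ≈ 2.1815e-7
4817998 - g/62280 = 4817998 - 1/(4583917*62280) = 4817998 - 1*1/285486350760 = 4817998 - 1/285486350760 = 1375472666988978479/285486350760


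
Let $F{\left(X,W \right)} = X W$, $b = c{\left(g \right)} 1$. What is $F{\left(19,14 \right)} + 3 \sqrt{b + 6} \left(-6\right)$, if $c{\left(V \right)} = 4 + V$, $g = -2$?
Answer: $266 - 36 \sqrt{2} \approx 215.09$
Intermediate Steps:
$b = 2$ ($b = \left(4 - 2\right) 1 = 2 \cdot 1 = 2$)
$F{\left(X,W \right)} = W X$
$F{\left(19,14 \right)} + 3 \sqrt{b + 6} \left(-6\right) = 14 \cdot 19 + 3 \sqrt{2 + 6} \left(-6\right) = 266 + 3 \sqrt{8} \left(-6\right) = 266 + 3 \cdot 2 \sqrt{2} \left(-6\right) = 266 + 6 \sqrt{2} \left(-6\right) = 266 - 36 \sqrt{2}$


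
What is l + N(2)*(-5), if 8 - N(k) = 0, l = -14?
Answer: -54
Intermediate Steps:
N(k) = 8 (N(k) = 8 - 1*0 = 8 + 0 = 8)
l + N(2)*(-5) = -14 + 8*(-5) = -14 - 40 = -54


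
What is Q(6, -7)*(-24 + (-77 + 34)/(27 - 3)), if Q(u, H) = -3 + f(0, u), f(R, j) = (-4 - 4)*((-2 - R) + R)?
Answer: -8047/24 ≈ -335.29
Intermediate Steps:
f(R, j) = 16 (f(R, j) = -8*(-2) = 16)
Q(u, H) = 13 (Q(u, H) = -3 + 16 = 13)
Q(6, -7)*(-24 + (-77 + 34)/(27 - 3)) = 13*(-24 + (-77 + 34)/(27 - 3)) = 13*(-24 - 43/24) = 13*(-619/24) = -8047/24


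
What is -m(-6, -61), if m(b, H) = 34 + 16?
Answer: -50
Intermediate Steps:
m(b, H) = 50
-m(-6, -61) = -1*50 = -50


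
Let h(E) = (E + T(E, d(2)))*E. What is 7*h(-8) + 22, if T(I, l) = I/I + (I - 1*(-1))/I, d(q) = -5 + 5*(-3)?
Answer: 365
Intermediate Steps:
d(q) = -20 (d(q) = -5 - 15 = -20)
T(I, l) = 1 + (1 + I)/I (T(I, l) = 1 + (I + 1)/I = 1 + (1 + I)/I)
h(E) = E*(2 + E + 1/E) (h(E) = (E + (2 + 1/E))*E = (2 + E + 1/E)*E = E*(2 + E + 1/E))
7*h(-8) + 22 = 7*(1 + (-8)² + 2*(-8)) + 22 = 7*(1 + 64 - 16) + 22 = 7*49 + 22 = 343 + 22 = 365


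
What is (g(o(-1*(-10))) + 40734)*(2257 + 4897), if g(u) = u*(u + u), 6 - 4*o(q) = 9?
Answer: 1165676337/4 ≈ 2.9142e+8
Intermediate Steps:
o(q) = -3/4 (o(q) = 3/2 - 1/4*9 = 3/2 - 9/4 = -3/4)
g(u) = 2*u**2 (g(u) = u*(2*u) = 2*u**2)
(g(o(-1*(-10))) + 40734)*(2257 + 4897) = (2*(-3/4)**2 + 40734)*(2257 + 4897) = (2*(9/16) + 40734)*7154 = (9/8 + 40734)*7154 = (325881/8)*7154 = 1165676337/4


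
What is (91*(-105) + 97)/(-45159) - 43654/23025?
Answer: -194844504/115531775 ≈ -1.6865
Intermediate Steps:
(91*(-105) + 97)/(-45159) - 43654/23025 = (-9555 + 97)*(-1/45159) - 43654*1/23025 = -9458*(-1/45159) - 43654/23025 = 9458/45159 - 43654/23025 = -194844504/115531775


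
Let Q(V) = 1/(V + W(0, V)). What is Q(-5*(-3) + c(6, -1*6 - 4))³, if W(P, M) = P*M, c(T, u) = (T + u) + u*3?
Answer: -1/6859 ≈ -0.00014579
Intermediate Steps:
c(T, u) = T + 4*u (c(T, u) = (T + u) + 3*u = T + 4*u)
W(P, M) = M*P
Q(V) = 1/V (Q(V) = 1/(V + V*0) = 1/(V + 0) = 1/V)
Q(-5*(-3) + c(6, -1*6 - 4))³ = (1/(-5*(-3) + (6 + 4*(-1*6 - 4))))³ = (1/(15 + (6 + 4*(-6 - 4))))³ = (1/(15 + (6 + 4*(-10))))³ = (1/(15 + (6 - 40)))³ = (1/(15 - 34))³ = (1/(-19))³ = (-1/19)³ = -1/6859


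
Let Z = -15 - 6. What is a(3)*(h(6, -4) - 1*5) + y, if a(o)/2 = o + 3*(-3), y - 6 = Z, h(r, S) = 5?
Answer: -15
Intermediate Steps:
Z = -21
y = -15 (y = 6 - 21 = -15)
a(o) = -18 + 2*o (a(o) = 2*(o + 3*(-3)) = 2*(o - 9) = 2*(-9 + o) = -18 + 2*o)
a(3)*(h(6, -4) - 1*5) + y = (-18 + 2*3)*(5 - 1*5) - 15 = (-18 + 6)*(5 - 5) - 15 = -12*0 - 15 = 0 - 15 = -15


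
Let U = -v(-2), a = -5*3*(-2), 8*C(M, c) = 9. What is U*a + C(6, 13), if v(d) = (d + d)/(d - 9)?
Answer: -861/88 ≈ -9.7841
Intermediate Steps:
C(M, c) = 9/8 (C(M, c) = (1/8)*9 = 9/8)
v(d) = 2*d/(-9 + d) (v(d) = (2*d)/(-9 + d) = 2*d/(-9 + d))
a = 30 (a = -15*(-2) = 30)
U = -4/11 (U = -2*(-2)/(-9 - 2) = -2*(-2)/(-11) = -2*(-2)*(-1)/11 = -1*4/11 = -4/11 ≈ -0.36364)
U*a + C(6, 13) = -4/11*30 + 9/8 = -120/11 + 9/8 = -861/88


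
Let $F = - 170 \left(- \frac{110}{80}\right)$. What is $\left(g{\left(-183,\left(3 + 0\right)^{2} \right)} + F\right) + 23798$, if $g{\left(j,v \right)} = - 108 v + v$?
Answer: $\frac{92275}{4} \approx 23069.0$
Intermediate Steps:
$g{\left(j,v \right)} = - 107 v$
$F = \frac{935}{4}$ ($F = - 170 \left(\left(-110\right) \frac{1}{80}\right) = \left(-170\right) \left(- \frac{11}{8}\right) = \frac{935}{4} \approx 233.75$)
$\left(g{\left(-183,\left(3 + 0\right)^{2} \right)} + F\right) + 23798 = \left(- 107 \left(3 + 0\right)^{2} + \frac{935}{4}\right) + 23798 = \left(- 107 \cdot 3^{2} + \frac{935}{4}\right) + 23798 = \left(\left(-107\right) 9 + \frac{935}{4}\right) + 23798 = \left(-963 + \frac{935}{4}\right) + 23798 = - \frac{2917}{4} + 23798 = \frac{92275}{4}$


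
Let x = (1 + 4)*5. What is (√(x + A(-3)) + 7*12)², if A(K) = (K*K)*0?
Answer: 7921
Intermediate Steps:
A(K) = 0 (A(K) = K²*0 = 0)
x = 25 (x = 5*5 = 25)
(√(x + A(-3)) + 7*12)² = (√(25 + 0) + 7*12)² = (√25 + 84)² = (5 + 84)² = 89² = 7921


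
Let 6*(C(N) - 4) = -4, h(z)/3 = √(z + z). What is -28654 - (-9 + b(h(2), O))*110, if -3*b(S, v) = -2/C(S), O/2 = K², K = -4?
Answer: -27686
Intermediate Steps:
O = 32 (O = 2*(-4)² = 2*16 = 32)
h(z) = 3*√2*√z (h(z) = 3*√(z + z) = 3*√(2*z) = 3*(√2*√z) = 3*√2*√z)
C(N) = 10/3 (C(N) = 4 + (⅙)*(-4) = 4 - ⅔ = 10/3)
b(S, v) = ⅕ (b(S, v) = -(-2)/(3*10/3) = -(-2)*3/(3*10) = -⅓*(-⅗) = ⅕)
-28654 - (-9 + b(h(2), O))*110 = -28654 - (-9 + ⅕)*110 = -28654 - (-44)*110/5 = -28654 - 1*(-968) = -28654 + 968 = -27686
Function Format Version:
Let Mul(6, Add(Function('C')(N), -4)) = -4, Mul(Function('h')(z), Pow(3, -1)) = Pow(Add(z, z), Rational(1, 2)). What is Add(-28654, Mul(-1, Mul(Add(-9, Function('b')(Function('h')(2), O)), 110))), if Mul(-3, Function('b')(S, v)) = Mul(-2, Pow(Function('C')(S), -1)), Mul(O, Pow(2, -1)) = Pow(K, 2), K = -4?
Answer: -27686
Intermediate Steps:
O = 32 (O = Mul(2, Pow(-4, 2)) = Mul(2, 16) = 32)
Function('h')(z) = Mul(3, Pow(2, Rational(1, 2)), Pow(z, Rational(1, 2))) (Function('h')(z) = Mul(3, Pow(Add(z, z), Rational(1, 2))) = Mul(3, Pow(Mul(2, z), Rational(1, 2))) = Mul(3, Mul(Pow(2, Rational(1, 2)), Pow(z, Rational(1, 2)))) = Mul(3, Pow(2, Rational(1, 2)), Pow(z, Rational(1, 2))))
Function('C')(N) = Rational(10, 3) (Function('C')(N) = Add(4, Mul(Rational(1, 6), -4)) = Add(4, Rational(-2, 3)) = Rational(10, 3))
Function('b')(S, v) = Rational(1, 5) (Function('b')(S, v) = Mul(Rational(-1, 3), Mul(-2, Pow(Rational(10, 3), -1))) = Mul(Rational(-1, 3), Mul(-2, Rational(3, 10))) = Mul(Rational(-1, 3), Rational(-3, 5)) = Rational(1, 5))
Add(-28654, Mul(-1, Mul(Add(-9, Function('b')(Function('h')(2), O)), 110))) = Add(-28654, Mul(-1, Mul(Add(-9, Rational(1, 5)), 110))) = Add(-28654, Mul(-1, Mul(Rational(-44, 5), 110))) = Add(-28654, Mul(-1, -968)) = Add(-28654, 968) = -27686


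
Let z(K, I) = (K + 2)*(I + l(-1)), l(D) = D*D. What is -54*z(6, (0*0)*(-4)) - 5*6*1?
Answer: -462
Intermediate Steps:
l(D) = D²
z(K, I) = (1 + I)*(2 + K) (z(K, I) = (K + 2)*(I + (-1)²) = (2 + K)*(I + 1) = (2 + K)*(1 + I) = (1 + I)*(2 + K))
-54*z(6, (0*0)*(-4)) - 5*6*1 = -54*(2 + 6 + 2*((0*0)*(-4)) + ((0*0)*(-4))*6) - 5*6*1 = -54*(2 + 6 + 2*(0*(-4)) + (0*(-4))*6) - 30*1 = -54*(2 + 6 + 2*0 + 0*6) - 30 = -54*(2 + 6 + 0 + 0) - 30 = -54*8 - 30 = -432 - 30 = -462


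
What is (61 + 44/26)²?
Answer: 664225/169 ≈ 3930.3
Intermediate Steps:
(61 + 44/26)² = (61 + 44*(1/26))² = (61 + 22/13)² = (815/13)² = 664225/169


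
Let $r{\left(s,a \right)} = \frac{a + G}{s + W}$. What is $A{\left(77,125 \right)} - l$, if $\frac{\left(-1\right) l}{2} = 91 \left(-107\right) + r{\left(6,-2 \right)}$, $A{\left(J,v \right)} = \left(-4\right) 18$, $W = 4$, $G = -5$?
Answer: $- \frac{97737}{5} \approx -19547.0$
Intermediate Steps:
$A{\left(J,v \right)} = -72$
$r{\left(s,a \right)} = \frac{-5 + a}{4 + s}$ ($r{\left(s,a \right)} = \frac{a - 5}{s + 4} = \frac{-5 + a}{4 + s}$)
$l = \frac{97377}{5}$ ($l = - 2 \left(91 \left(-107\right) + \frac{-5 - 2}{4 + 6}\right) = - 2 \left(-9737 + \frac{1}{10} \left(-7\right)\right) = - 2 \left(-9737 - \frac{7}{10}\right) = \left(-2\right) \left(- \frac{97377}{10}\right) = \frac{97377}{5} \approx 19475.0$)
$A{\left(77,125 \right)} - l = -72 - \frac{97377}{5} = - \frac{97737}{5}$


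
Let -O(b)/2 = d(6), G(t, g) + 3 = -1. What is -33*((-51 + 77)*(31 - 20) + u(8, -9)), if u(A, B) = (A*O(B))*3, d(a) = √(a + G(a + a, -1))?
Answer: -9438 + 1584*√2 ≈ -7197.9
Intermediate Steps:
G(t, g) = -4 (G(t, g) = -3 - 1 = -4)
d(a) = √(-4 + a) (d(a) = √(a - 4) = √(-4 + a))
O(b) = -2*√2 (O(b) = -2*√(-4 + 6) = -2*√2)
u(A, B) = -6*A*√2 (u(A, B) = (A*(-2*√2))*3 = -2*A*√2*3 = -6*A*√2)
-33*((-51 + 77)*(31 - 20) + u(8, -9)) = -33*((-51 + 77)*(31 - 20) - 6*8*√2) = -33*(26*11 - 48*√2) = -33*(286 - 48*√2) = -9438 + 1584*√2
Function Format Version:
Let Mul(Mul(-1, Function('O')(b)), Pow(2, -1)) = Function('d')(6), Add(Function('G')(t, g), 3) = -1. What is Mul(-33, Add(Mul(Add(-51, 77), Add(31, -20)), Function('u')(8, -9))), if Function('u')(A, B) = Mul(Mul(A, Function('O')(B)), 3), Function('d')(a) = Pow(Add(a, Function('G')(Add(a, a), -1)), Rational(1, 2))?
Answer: Add(-9438, Mul(1584, Pow(2, Rational(1, 2)))) ≈ -7197.9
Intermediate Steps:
Function('G')(t, g) = -4 (Function('G')(t, g) = Add(-3, -1) = -4)
Function('d')(a) = Pow(Add(-4, a), Rational(1, 2)) (Function('d')(a) = Pow(Add(a, -4), Rational(1, 2)) = Pow(Add(-4, a), Rational(1, 2)))
Function('O')(b) = Mul(-2, Pow(2, Rational(1, 2))) (Function('O')(b) = Mul(-2, Pow(Add(-4, 6), Rational(1, 2))) = Mul(-2, Pow(2, Rational(1, 2))))
Function('u')(A, B) = Mul(-6, A, Pow(2, Rational(1, 2))) (Function('u')(A, B) = Mul(Mul(A, Mul(-2, Pow(2, Rational(1, 2)))), 3) = Mul(Mul(-2, A, Pow(2, Rational(1, 2))), 3) = Mul(-6, A, Pow(2, Rational(1, 2))))
Mul(-33, Add(Mul(Add(-51, 77), Add(31, -20)), Function('u')(8, -9))) = Mul(-33, Add(Mul(Add(-51, 77), Add(31, -20)), Mul(-6, 8, Pow(2, Rational(1, 2))))) = Mul(-33, Add(Mul(26, 11), Mul(-48, Pow(2, Rational(1, 2))))) = Mul(-33, Add(286, Mul(-48, Pow(2, Rational(1, 2))))) = Add(-9438, Mul(1584, Pow(2, Rational(1, 2))))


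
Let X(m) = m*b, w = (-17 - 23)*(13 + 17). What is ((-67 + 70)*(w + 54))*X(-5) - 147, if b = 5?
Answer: 85803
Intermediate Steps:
w = -1200 (w = -40*30 = -1200)
X(m) = 5*m (X(m) = m*5 = 5*m)
((-67 + 70)*(w + 54))*X(-5) - 147 = ((-67 + 70)*(-1200 + 54))*(5*(-5)) - 147 = (3*(-1146))*(-25) - 147 = -3438*(-25) - 147 = 85950 - 147 = 85803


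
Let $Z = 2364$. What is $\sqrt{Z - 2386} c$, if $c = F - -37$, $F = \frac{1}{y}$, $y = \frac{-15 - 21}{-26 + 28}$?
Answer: $\frac{665 i \sqrt{22}}{18} \approx 173.28 i$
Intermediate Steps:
$y = -18$ ($y = - \frac{36}{2} = \left(-36\right) \frac{1}{2} = -18$)
$F = - \frac{1}{18}$ ($F = \frac{1}{-18} = - \frac{1}{18} \approx -0.055556$)
$c = \frac{665}{18}$ ($c = - \frac{1}{18} - -37 = - \frac{1}{18} + 37 = \frac{665}{18} \approx 36.944$)
$\sqrt{Z - 2386} c = \sqrt{2364 - 2386} \cdot \frac{665}{18} = \sqrt{-22} \cdot \frac{665}{18} = i \sqrt{22} \cdot \frac{665}{18} = \frac{665 i \sqrt{22}}{18}$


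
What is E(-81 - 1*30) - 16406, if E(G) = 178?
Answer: -16228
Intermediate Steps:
E(-81 - 1*30) - 16406 = 178 - 16406 = -16228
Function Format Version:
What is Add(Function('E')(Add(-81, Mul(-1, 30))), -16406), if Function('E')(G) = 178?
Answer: -16228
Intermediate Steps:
Add(Function('E')(Add(-81, Mul(-1, 30))), -16406) = Add(178, -16406) = -16228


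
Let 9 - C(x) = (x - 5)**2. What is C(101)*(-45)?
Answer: 414315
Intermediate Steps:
C(x) = 9 - (-5 + x)**2 (C(x) = 9 - (x - 5)**2 = 9 - (-5 + x)**2)
C(101)*(-45) = (9 - (-5 + 101)**2)*(-45) = (9 - 1*96**2)*(-45) = (9 - 1*9216)*(-45) = (9 - 9216)*(-45) = -9207*(-45) = 414315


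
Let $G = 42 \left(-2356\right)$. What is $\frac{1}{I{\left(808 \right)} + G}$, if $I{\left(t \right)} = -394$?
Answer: $- \frac{1}{99346} \approx -1.0066 \cdot 10^{-5}$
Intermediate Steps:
$G = -98952$
$\frac{1}{I{\left(808 \right)} + G} = \frac{1}{-394 - 98952} = \frac{1}{-99346} = - \frac{1}{99346}$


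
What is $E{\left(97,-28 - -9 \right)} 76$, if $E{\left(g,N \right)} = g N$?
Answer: $-140068$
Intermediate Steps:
$E{\left(g,N \right)} = N g$
$E{\left(97,-28 - -9 \right)} 76 = \left(-28 - -9\right) 97 \cdot 76 = \left(-28 + 9\right) 97 \cdot 76 = \left(-19\right) 97 \cdot 76 = \left(-1843\right) 76 = -140068$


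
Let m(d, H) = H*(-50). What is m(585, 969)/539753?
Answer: -48450/539753 ≈ -0.089763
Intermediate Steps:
m(d, H) = -50*H
m(585, 969)/539753 = -50*969/539753 = -48450*1/539753 = -48450/539753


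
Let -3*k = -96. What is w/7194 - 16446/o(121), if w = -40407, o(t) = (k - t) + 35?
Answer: 6451697/21582 ≈ 298.94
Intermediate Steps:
k = 32 (k = -⅓*(-96) = 32)
o(t) = 67 - t (o(t) = (32 - t) + 35 = 67 - t)
w/7194 - 16446/o(121) = -40407/7194 - 16446/(67 - 1*121) = -40407*1/7194 - 16446/(67 - 121) = -13469/2398 - 16446/(-54) = -13469/2398 - 16446*(-1/54) = -13469/2398 + 2741/9 = 6451697/21582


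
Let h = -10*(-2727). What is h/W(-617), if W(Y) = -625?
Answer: -5454/125 ≈ -43.632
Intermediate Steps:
h = 27270
h/W(-617) = 27270/(-625) = 27270*(-1/625) = -5454/125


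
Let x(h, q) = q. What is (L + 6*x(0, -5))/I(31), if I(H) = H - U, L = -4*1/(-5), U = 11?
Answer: -73/50 ≈ -1.4600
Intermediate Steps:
L = ⅘ (L = -4*(-⅕) = ⅘ ≈ 0.80000)
I(H) = -11 + H (I(H) = H - 1*11 = H - 11 = -11 + H)
(L + 6*x(0, -5))/I(31) = (⅘ + 6*(-5))/(-11 + 31) = (⅘ - 30)/20 = -146/5*1/20 = -73/50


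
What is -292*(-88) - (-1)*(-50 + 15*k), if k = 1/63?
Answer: 538571/21 ≈ 25646.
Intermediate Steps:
k = 1/63 ≈ 0.015873
-292*(-88) - (-1)*(-50 + 15*k) = -292*(-88) - (-1)*(-50 + 15*(1/63)) = 25696 - (-1)*(-50 + 5/21) = 25696 - (-1)*(-1045)/21 = 25696 - 1*1045/21 = 25696 - 1045/21 = 538571/21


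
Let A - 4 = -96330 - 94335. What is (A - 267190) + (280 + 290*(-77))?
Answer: -479901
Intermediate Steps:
A = -190661 (A = 4 + (-96330 - 94335) = 4 - 190665 = -190661)
(A - 267190) + (280 + 290*(-77)) = (-190661 - 267190) + (280 + 290*(-77)) = -457851 + (280 - 22330) = -457851 - 22050 = -479901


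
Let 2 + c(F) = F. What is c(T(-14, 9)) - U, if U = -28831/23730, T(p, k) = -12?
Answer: -303389/23730 ≈ -12.785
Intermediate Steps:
c(F) = -2 + F
U = -28831/23730 (U = -28831*1/23730 = -28831/23730 ≈ -1.2150)
c(T(-14, 9)) - U = (-2 - 12) - 1*(-28831/23730) = -14 + 28831/23730 = -303389/23730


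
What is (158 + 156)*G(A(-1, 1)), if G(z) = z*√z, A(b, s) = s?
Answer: 314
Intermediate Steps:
G(z) = z^(3/2)
(158 + 156)*G(A(-1, 1)) = (158 + 156)*1^(3/2) = 314*1 = 314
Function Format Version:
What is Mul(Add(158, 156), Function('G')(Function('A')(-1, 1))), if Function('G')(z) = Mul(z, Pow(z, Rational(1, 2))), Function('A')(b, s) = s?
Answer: 314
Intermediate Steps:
Function('G')(z) = Pow(z, Rational(3, 2))
Mul(Add(158, 156), Function('G')(Function('A')(-1, 1))) = Mul(Add(158, 156), Pow(1, Rational(3, 2))) = Mul(314, 1) = 314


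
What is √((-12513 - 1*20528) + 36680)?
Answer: √3639 ≈ 60.324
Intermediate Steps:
√((-12513 - 1*20528) + 36680) = √((-12513 - 20528) + 36680) = √(-33041 + 36680) = √3639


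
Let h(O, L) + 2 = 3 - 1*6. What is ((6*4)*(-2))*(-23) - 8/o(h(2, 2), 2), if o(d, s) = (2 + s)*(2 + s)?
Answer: 2207/2 ≈ 1103.5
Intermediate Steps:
h(O, L) = -5 (h(O, L) = -2 + (3 - 1*6) = -2 + (3 - 6) = -2 - 3 = -5)
o(d, s) = (2 + s)²
((6*4)*(-2))*(-23) - 8/o(h(2, 2), 2) = ((6*4)*(-2))*(-23) - 8/(2 + 2)² = (24*(-2))*(-23) - 8/(4²) = -48*(-23) - 8/16 = 1104 - 8*1/16 = 1104 - ½ = 2207/2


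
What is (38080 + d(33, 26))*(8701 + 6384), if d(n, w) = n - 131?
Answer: 572958470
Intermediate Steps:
d(n, w) = -131 + n
(38080 + d(33, 26))*(8701 + 6384) = (38080 + (-131 + 33))*(8701 + 6384) = (38080 - 98)*15085 = 37982*15085 = 572958470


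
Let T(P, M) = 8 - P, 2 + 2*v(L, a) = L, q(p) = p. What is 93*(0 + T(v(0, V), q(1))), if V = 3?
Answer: 837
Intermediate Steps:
v(L, a) = -1 + L/2
93*(0 + T(v(0, V), q(1))) = 93*(0 + (8 - (-1 + (½)*0))) = 93*(0 + (8 - (-1 + 0))) = 93*(0 + (8 - 1*(-1))) = 93*(0 + (8 + 1)) = 93*(0 + 9) = 93*9 = 837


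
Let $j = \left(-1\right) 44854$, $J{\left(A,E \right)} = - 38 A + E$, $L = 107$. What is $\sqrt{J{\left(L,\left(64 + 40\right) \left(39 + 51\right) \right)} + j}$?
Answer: $2 i \sqrt{9890} \approx 198.9 i$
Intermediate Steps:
$J{\left(A,E \right)} = E - 38 A$
$j = -44854$
$\sqrt{J{\left(L,\left(64 + 40\right) \left(39 + 51\right) \right)} + j} = \sqrt{\left(\left(64 + 40\right) \left(39 + 51\right) - 4066\right) - 44854} = \sqrt{\left(104 \cdot 90 - 4066\right) - 44854} = \sqrt{\left(9360 - 4066\right) - 44854} = \sqrt{5294 - 44854} = \sqrt{-39560} = 2 i \sqrt{9890}$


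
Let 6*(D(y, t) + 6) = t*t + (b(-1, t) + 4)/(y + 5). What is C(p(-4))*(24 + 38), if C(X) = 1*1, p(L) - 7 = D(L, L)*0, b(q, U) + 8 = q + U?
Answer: 62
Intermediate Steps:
b(q, U) = -8 + U + q (b(q, U) = -8 + (q + U) = -8 + (U + q) = -8 + U + q)
D(y, t) = -6 + t**2/6 + (-5 + t)/(6*(5 + y)) (D(y, t) = -6 + (t*t + ((-8 + t - 1) + 4)/(y + 5))/6 = -6 + (t**2 + ((-9 + t) + 4)/(5 + y))/6 = -6 + (t**2 + (-5 + t)/(5 + y))/6 = -6 + (t**2/6 + (-5 + t)/(6*(5 + y))) = -6 + t**2/6 + (-5 + t)/(6*(5 + y)))
p(L) = 7 (p(L) = 7 + ((-185 + L - 36*L + 5*L**2 + L*L**2)/(6*(5 + L)))*0 = 7 + ((-185 + L - 36*L + 5*L**2 + L**3)/(6*(5 + L)))*0 = 7 + ((-185 + L**3 - 35*L + 5*L**2)/(6*(5 + L)))*0 = 7 + 0 = 7)
C(X) = 1
C(p(-4))*(24 + 38) = 1*(24 + 38) = 1*62 = 62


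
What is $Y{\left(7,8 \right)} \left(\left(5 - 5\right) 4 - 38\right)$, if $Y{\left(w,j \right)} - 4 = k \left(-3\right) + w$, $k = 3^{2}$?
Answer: $608$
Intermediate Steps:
$k = 9$
$Y{\left(w,j \right)} = -23 + w$ ($Y{\left(w,j \right)} = 4 + \left(9 \left(-3\right) + w\right) = 4 + \left(-27 + w\right) = -23 + w$)
$Y{\left(7,8 \right)} \left(\left(5 - 5\right) 4 - 38\right) = \left(-23 + 7\right) \left(\left(5 - 5\right) 4 - 38\right) = - 16 \left(0 \cdot 4 - 38\right) = - 16 \left(0 - 38\right) = \left(-16\right) \left(-38\right) = 608$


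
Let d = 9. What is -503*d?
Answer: -4527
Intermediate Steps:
-503*d = -503*9 = -4527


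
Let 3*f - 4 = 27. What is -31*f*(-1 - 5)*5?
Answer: 9610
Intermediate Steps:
f = 31/3 (f = 4/3 + (⅓)*27 = 4/3 + 9 = 31/3 ≈ 10.333)
-31*f*(-1 - 5)*5 = -961*(-1 - 5)*5/3 = -961*(-6*5)/3 = -961*(-30)/3 = -31*(-310) = 9610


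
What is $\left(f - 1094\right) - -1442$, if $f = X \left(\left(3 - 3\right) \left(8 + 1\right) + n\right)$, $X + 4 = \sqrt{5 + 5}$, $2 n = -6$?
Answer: $360 - 3 \sqrt{10} \approx 350.51$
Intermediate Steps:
$n = -3$ ($n = \frac{1}{2} \left(-6\right) = -3$)
$X = -4 + \sqrt{10}$ ($X = -4 + \sqrt{5 + 5} = -4 + \sqrt{10} \approx -0.83772$)
$f = 12 - 3 \sqrt{10}$ ($f = \left(-4 + \sqrt{10}\right) \left(\left(3 - 3\right) \left(8 + 1\right) - 3\right) = \left(-4 + \sqrt{10}\right) \left(0 \cdot 9 - 3\right) = \left(-4 + \sqrt{10}\right) \left(0 - 3\right) = \left(-4 + \sqrt{10}\right) \left(-3\right) = 12 - 3 \sqrt{10} \approx 2.5132$)
$\left(f - 1094\right) - -1442 = \left(\left(12 - 3 \sqrt{10}\right) - 1094\right) - -1442 = \left(-1082 - 3 \sqrt{10}\right) + 1442 = 360 - 3 \sqrt{10}$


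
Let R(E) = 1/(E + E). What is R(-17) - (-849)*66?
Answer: 1905155/34 ≈ 56034.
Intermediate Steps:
R(E) = 1/(2*E)
R(-17) - (-849)*66 = (½)/(-17) - (-849)*66 = (½)*(-1/17) - 849*(-66) = -1/34 + 56034 = 1905155/34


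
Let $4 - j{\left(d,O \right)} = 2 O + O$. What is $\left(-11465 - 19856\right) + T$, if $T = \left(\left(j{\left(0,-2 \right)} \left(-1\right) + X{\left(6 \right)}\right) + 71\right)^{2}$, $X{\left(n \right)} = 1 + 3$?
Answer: $-27096$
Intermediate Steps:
$j{\left(d,O \right)} = 4 - 3 O$ ($j{\left(d,O \right)} = 4 - \left(2 O + O\right) = 4 - 3 O$)
$X{\left(n \right)} = 4$
$T = 4225$ ($T = \left(\left(\left(4 - -6\right) \left(-1\right) + 4\right) + 71\right)^{2} = \left(\left(\left(4 + 6\right) \left(-1\right) + 4\right) + 71\right)^{2} = \left(\left(10 \left(-1\right) + 4\right) + 71\right)^{2} = \left(\left(-10 + 4\right) + 71\right)^{2} = \left(-6 + 71\right)^{2} = 65^{2} = 4225$)
$\left(-11465 - 19856\right) + T = \left(-11465 - 19856\right) + 4225 = -31321 + 4225 = -27096$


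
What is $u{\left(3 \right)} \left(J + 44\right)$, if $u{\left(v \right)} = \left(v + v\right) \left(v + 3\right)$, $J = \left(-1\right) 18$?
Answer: $936$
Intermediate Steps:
$J = -18$
$u{\left(v \right)} = 2 v \left(3 + v\right)$
$u{\left(3 \right)} \left(J + 44\right) = 2 \cdot 3 \left(3 + 3\right) \left(-18 + 44\right) = 2 \cdot 3 \cdot 6 \cdot 26 = 36 \cdot 26 = 936$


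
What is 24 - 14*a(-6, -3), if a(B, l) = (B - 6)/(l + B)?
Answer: 16/3 ≈ 5.3333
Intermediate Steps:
a(B, l) = (-6 + B)/(B + l)
24 - 14*a(-6, -3) = 24 - 14*(-6 - 6)/(-6 - 3) = 24 - 14*(-12)/(-9) = 24 - (-14)*(-12)/9 = 24 - 14*4/3 = 24 - 56/3 = 16/3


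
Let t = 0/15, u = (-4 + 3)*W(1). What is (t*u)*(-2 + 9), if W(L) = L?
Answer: 0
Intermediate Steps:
u = -1 (u = (-4 + 3)*1 = -1*1 = -1)
t = 0 (t = 0*(1/15) = 0)
(t*u)*(-2 + 9) = (0*(-1))*(-2 + 9) = 0*7 = 0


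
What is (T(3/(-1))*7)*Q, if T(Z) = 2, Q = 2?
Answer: 28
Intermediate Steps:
(T(3/(-1))*7)*Q = (2*7)*2 = 14*2 = 28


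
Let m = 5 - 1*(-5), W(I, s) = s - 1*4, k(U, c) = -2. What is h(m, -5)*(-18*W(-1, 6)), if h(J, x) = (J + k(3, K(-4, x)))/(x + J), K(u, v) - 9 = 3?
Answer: -288/5 ≈ -57.600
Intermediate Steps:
K(u, v) = 12 (K(u, v) = 9 + 3 = 12)
W(I, s) = -4 + s (W(I, s) = s - 4 = -4 + s)
m = 10 (m = 5 + 5 = 10)
h(J, x) = (-2 + J)/(J + x) (h(J, x) = (J - 2)/(x + J) = (-2 + J)/(J + x))
h(m, -5)*(-18*W(-1, 6)) = ((-2 + 10)/(10 - 5))*(-18*(-4 + 6)) = (8/5)*(-18*2) = ((⅕)*8)*(-36) = (8/5)*(-36) = -288/5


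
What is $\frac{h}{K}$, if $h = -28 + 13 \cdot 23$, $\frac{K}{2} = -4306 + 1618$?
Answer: $- \frac{271}{5376} \approx -0.050409$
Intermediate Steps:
$K = -5376$ ($K = 2 \left(-4306 + 1618\right) = 2 \left(-2688\right) = -5376$)
$h = 271$ ($h = -28 + 299 = 271$)
$\frac{h}{K} = \frac{271}{-5376} = 271 \left(- \frac{1}{5376}\right) = - \frac{271}{5376}$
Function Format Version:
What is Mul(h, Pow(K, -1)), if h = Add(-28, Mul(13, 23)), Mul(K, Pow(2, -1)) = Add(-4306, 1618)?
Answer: Rational(-271, 5376) ≈ -0.050409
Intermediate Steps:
K = -5376 (K = Mul(2, Add(-4306, 1618)) = Mul(2, -2688) = -5376)
h = 271 (h = Add(-28, 299) = 271)
Mul(h, Pow(K, -1)) = Mul(271, Pow(-5376, -1)) = Mul(271, Rational(-1, 5376)) = Rational(-271, 5376)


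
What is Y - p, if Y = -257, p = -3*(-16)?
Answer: -305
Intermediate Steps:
p = 48
Y - p = -257 - 1*48 = -257 - 48 = -305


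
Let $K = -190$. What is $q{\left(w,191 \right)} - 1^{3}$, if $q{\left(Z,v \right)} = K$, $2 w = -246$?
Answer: $-191$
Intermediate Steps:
$w = -123$ ($w = \frac{1}{2} \left(-246\right) = -123$)
$q{\left(Z,v \right)} = -190$
$q{\left(w,191 \right)} - 1^{3} = -190 - 1^{3} = -190 - 1 = -191$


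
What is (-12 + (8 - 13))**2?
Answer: 289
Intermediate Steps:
(-12 + (8 - 13))**2 = (-12 - 5)**2 = (-17)**2 = 289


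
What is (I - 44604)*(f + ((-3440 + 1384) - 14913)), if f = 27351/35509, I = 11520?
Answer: 19933932799080/35509 ≈ 5.6138e+8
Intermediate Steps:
f = 27351/35509 (f = 27351*(1/35509) = 27351/35509 ≈ 0.77026)
(I - 44604)*(f + ((-3440 + 1384) - 14913)) = (11520 - 44604)*(27351/35509 + ((-3440 + 1384) - 14913)) = -33084*(27351/35509 + (-2056 - 14913)) = -33084*(27351/35509 - 16969) = -33084*(-602524870/35509) = 19933932799080/35509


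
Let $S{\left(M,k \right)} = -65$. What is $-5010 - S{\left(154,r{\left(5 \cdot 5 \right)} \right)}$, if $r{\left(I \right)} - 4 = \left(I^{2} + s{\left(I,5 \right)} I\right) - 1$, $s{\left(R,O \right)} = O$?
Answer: $-4945$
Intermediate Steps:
$r{\left(I \right)} = 3 + I^{2} + 5 I$ ($r{\left(I \right)} = 4 - \left(1 - I^{2} - 5 I\right) = 4 + \left(-1 + I^{2} + 5 I\right) = 3 + I^{2} + 5 I$)
$-5010 - S{\left(154,r{\left(5 \cdot 5 \right)} \right)} = -5010 - -65 = -5010 + 65 = -4945$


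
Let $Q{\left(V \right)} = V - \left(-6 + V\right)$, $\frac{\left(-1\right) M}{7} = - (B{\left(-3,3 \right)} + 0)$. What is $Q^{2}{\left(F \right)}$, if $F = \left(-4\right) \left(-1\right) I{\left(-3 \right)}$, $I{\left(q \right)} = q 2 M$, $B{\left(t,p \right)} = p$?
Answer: $36$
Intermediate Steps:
$M = 21$ ($M = - 7 \left(- (3 + 0)\right) = - 7 \left(\left(-1\right) 3\right) = \left(-7\right) \left(-3\right) = 21$)
$I{\left(q \right)} = 42 q$ ($I{\left(q \right)} = q 2 \cdot 21 = 2 q 21 = 42 q$)
$F = -504$ ($F = \left(-4\right) \left(-1\right) 42 \left(-3\right) = 4 \left(-126\right) = -504$)
$Q{\left(V \right)} = 6$
$Q^{2}{\left(F \right)} = 6^{2} = 36$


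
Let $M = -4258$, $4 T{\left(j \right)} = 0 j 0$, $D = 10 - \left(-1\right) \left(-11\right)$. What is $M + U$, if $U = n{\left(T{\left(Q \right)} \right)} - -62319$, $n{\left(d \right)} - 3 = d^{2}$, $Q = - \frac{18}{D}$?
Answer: $58064$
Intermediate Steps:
$D = -1$ ($D = 10 - 11 = -1$)
$Q = 18$ ($Q = - \frac{18}{-1} = \left(-18\right) \left(-1\right) = 18$)
$T{\left(j \right)} = 0$ ($T{\left(j \right)} = \frac{0 j 0}{4} = \frac{0 \cdot 0}{4} = \frac{1}{4} \cdot 0 = 0$)
$n{\left(d \right)} = 3 + d^{2}$
$U = 62322$ ($U = \left(3 + 0^{2}\right) - -62319 = \left(3 + 0\right) + 62319 = 3 + 62319 = 62322$)
$M + U = -4258 + 62322 = 58064$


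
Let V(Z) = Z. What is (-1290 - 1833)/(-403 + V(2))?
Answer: 3123/401 ≈ 7.7880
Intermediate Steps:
(-1290 - 1833)/(-403 + V(2)) = (-1290 - 1833)/(-403 + 2) = -3123/(-401) = -3123*(-1/401) = 3123/401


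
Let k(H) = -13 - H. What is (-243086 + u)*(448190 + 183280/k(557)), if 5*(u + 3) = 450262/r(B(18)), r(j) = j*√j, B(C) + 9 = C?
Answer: -826274718694006/7695 ≈ -1.0738e+11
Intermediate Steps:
B(C) = -9 + C
r(j) = j^(3/2)
u = 449857/135 (u = -3 + (450262/((-9 + 18)^(3/2)))/5 = -3 + (450262/(9^(3/2)))/5 = -3 + (450262/27)/5 = -3 + (450262*(1/27))/5 = -3 + (⅕)*(450262/27) = -3 + 450262/135 = 449857/135 ≈ 3332.3)
(-243086 + u)*(448190 + 183280/k(557)) = (-243086 + 449857/135)*(448190 + 183280/(-13 - 1*557)) = -32366753*(448190 + 183280/(-13 - 557))/135 = -32366753*(448190 + 183280/(-570))/135 = -32366753*(448190 + 183280*(-1/570))/135 = -32366753*(448190 - 18328/57)/135 = -32366753/135*25528502/57 = -826274718694006/7695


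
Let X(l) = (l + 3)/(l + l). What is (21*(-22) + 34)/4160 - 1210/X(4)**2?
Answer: -80542843/50960 ≈ -1580.5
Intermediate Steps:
X(l) = (3 + l)/(2*l) (X(l) = (3 + l)/((2*l)) = (3 + l)*(1/(2*l)) = (3 + l)/(2*l))
(21*(-22) + 34)/4160 - 1210/X(4)**2 = (21*(-22) + 34)/4160 - 1210*64/(3 + 4)**2 = (-462 + 34)*(1/4160) - 1210/(((1/2)*(1/4)*7)**2) = -428*1/4160 - 1210/((7/8)**2) = -107/1040 - 1210/49/64 = -107/1040 - 1210*64/49 = -107/1040 - 77440/49 = -80542843/50960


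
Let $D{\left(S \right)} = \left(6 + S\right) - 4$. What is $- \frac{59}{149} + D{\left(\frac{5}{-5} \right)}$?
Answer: $\frac{90}{149} \approx 0.60403$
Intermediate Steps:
$D{\left(S \right)} = 2 + S$
$- \frac{59}{149} + D{\left(\frac{5}{-5} \right)} = - \frac{59}{149} + \left(2 + \frac{5}{-5}\right) = \left(-59\right) \frac{1}{149} + \left(2 + 5 \left(- \frac{1}{5}\right)\right) = - \frac{59}{149} + \left(2 - 1\right) = - \frac{59}{149} + 1 = \frac{90}{149}$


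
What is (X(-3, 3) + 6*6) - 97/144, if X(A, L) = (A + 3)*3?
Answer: 5087/144 ≈ 35.326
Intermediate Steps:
X(A, L) = 9 + 3*A (X(A, L) = (3 + A)*3 = 9 + 3*A)
(X(-3, 3) + 6*6) - 97/144 = ((9 + 3*(-3)) + 6*6) - 97/144 = ((9 - 9) + 36) + (1/144)*(-97) = (0 + 36) - 97/144 = 36 - 97/144 = 5087/144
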